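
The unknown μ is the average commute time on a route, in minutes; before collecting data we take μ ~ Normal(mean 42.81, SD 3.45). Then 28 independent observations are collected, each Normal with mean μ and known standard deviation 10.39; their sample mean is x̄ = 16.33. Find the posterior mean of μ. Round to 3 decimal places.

With known σ, the Normal prior is conjugate. Weight on the data is w = (n/σ²)/(n/σ² + 1/τ₀²) = 0.259374/(0.259374+0.0840160) = 0.75533.
Posterior mean = w·x̄ + (1−w)·μ₀ = 0.75533·16.33 + 0.24467·42.81 = 22.809.

Posterior mean ≈ 22.809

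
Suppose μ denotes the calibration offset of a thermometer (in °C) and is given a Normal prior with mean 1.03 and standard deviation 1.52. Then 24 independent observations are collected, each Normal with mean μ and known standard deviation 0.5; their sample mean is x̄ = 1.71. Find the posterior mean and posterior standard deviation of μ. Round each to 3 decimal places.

Posterior mean ≈ 1.707; posterior SD ≈ 0.102

Prior precision 1/τ₀² = 1/1.52² = 0.432825; data precision n/σ² = 24/0.5² = 96.0000.
Posterior precision = 0.432825 + 96.0000 = 96.4328, giving posterior SD = 1/√96.4328 = 0.102.
Posterior mean = (0.432825·1.03 + 96.0000·1.71) / 96.4328 = 1.707.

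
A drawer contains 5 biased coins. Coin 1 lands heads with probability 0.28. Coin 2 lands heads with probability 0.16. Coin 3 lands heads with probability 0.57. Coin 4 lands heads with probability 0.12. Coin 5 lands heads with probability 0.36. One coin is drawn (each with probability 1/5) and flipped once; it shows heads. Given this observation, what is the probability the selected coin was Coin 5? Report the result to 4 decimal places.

P(heads|C1) = 0.28; P(heads|C2) = 0.16; P(heads|C3) = 0.57; P(heads|C4) = 0.12; P(heads|C5) = 0.36.
Prior × likelihood for each source: 0.2·0.28=0.05600, 0.2·0.16=0.03200, 0.2·0.57=0.1140, 0.2·0.12=0.02400, 0.2·0.36=0.07200. Summing gives P(heads) = 0.29800.
P(Coin 5 | heads) = 0.07200 / 0.29800 = 0.2416.

Posterior probability ≈ 0.2416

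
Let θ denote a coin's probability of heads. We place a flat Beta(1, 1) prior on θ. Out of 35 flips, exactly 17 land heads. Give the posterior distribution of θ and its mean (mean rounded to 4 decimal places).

Posterior: Beta(18, 19); mean ≈ 0.4865

The binomial likelihood is conjugate to the Beta prior: with 17 successes and 18 failures, the posterior is Beta(1+17, 1+18) = Beta(18, 19).
E[θ | data] = 18/(18+19) = 0.4865.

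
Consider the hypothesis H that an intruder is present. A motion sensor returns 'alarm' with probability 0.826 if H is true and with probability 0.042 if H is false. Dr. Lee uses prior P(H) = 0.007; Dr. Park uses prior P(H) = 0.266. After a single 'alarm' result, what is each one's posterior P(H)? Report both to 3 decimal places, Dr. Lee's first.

P('+'|H) = 0.826, P('+'|¬H) = 0.042.
Dr. Lee: numerator 0.826·0.007 = 0.0057820; evidence = 0.0057820+0.042·0.993 = 0.047488; posterior = 0.122.
Dr. Park: numerator 0.826·0.266 = 0.21972; evidence = 0.21972+0.042·0.734 = 0.25054; posterior = 0.877.

Dr. Lee: 0.122; Dr. Park: 0.877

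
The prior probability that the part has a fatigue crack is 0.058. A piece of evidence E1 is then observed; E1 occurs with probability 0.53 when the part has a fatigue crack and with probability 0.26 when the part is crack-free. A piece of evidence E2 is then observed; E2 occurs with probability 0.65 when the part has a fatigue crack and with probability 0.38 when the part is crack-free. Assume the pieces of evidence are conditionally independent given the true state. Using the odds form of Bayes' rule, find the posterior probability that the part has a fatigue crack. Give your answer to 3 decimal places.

Posterior probability ≈ 0.177

Prior odds = 0.058/(1−0.058) = 0.061571. In log-odds, ln(0.061571) = -2.7876.
Add log likelihood ratios: ln(2.0385) + ln(1.7105) = 1.2490.
Posterior log-odds = -1.5386, so posterior odds = exp(-1.5386) = 0.21469. Converting, P(H|E) = 0.21469/1.2147 = 0.177.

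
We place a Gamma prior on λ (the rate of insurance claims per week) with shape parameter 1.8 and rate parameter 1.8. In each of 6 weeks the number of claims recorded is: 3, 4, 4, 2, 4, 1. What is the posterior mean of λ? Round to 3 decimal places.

Posterior mean ≈ 2.538

Total count ∑xᵢ = 18 over n = 6 weeks.
Gamma is conjugate to the Poisson likelihood: posterior is Gamma(shape = 1.8+18 = 19.8, rate = 1.8+6 = 7.8).
Posterior mean = shape/rate = 19.8/7.8 = 2.538.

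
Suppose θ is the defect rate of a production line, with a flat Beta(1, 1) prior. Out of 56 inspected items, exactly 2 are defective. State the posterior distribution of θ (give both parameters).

Posterior: Beta(3, 55)

Observing 2 successes and 54 failures updates Beta(1, 1) by adding the success and failure counts to the two shape parameters: α = 1+2 = 3, β = 1+54 = 55.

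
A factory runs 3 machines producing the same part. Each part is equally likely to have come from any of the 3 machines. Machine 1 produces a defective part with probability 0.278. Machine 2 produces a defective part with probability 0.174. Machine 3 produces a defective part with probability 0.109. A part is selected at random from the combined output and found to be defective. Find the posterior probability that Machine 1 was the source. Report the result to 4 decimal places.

P(defective|M1) = 0.278; P(defective|M2) = 0.174; P(defective|M3) = 0.109.
Prior × likelihood for each source: 0.333333·0.278=0.09267, 0.333333·0.174=0.05800, 0.333333·0.109=0.03633. Summing gives P(defective) = 0.18700.
P(Machine 1 | defective) = 0.09267 / 0.18700 = 0.4955.

Posterior probability ≈ 0.4955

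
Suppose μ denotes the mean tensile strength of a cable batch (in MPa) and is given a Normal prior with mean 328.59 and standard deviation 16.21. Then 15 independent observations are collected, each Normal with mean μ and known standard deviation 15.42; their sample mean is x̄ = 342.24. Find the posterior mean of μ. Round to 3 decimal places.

Posterior mean ≈ 341.463

With known σ, the Normal prior is conjugate. Weight on the data is w = (n/σ²)/(n/σ² + 1/τ₀²) = 0.0630845/(0.0630845+0.00380569) = 0.94311.
Posterior mean = w·x̄ + (1−w)·μ₀ = 0.94311·342.24 + 0.056895·328.59 = 341.463.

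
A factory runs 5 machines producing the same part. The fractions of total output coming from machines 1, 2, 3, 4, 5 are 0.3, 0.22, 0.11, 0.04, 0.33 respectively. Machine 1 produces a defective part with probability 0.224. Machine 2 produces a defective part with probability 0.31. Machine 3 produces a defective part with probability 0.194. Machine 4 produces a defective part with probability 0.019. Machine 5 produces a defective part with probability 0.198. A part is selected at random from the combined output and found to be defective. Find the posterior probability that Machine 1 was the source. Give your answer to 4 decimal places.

Posterior probability ≈ 0.3016

Tabulate prior·likelihood by source: [1] prior 0.3, lik 0.224, product 0.06720; [2] prior 0.22, lik 0.31, product 0.06820; [3] prior 0.11, lik 0.194, product 0.02134; [4] prior 0.04, lik 0.019, product 0.0007600; [5] prior 0.33, lik 0.198, product 0.06534.
Normalizing constant = 0.22284; the posterior for Machine 1 is its product over the sum, 0.06720/0.22284 = 0.3016.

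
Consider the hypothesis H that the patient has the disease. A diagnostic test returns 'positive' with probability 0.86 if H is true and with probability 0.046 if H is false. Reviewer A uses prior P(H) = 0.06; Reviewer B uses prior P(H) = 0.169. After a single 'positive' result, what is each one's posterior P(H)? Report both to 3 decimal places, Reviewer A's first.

Reviewer A: 0.544; Reviewer B: 0.792

The likelihood ratio for a 'positive' result is 0.86/0.046 = 18.696.
Reviewer A: prior odds 0.06/0.94 = 0.063830; posterior odds 1.1933; posterior probability 0.544.
Reviewer B: prior odds 0.169/0.831 = 0.20337; posterior odds 3.8021; posterior probability 0.792.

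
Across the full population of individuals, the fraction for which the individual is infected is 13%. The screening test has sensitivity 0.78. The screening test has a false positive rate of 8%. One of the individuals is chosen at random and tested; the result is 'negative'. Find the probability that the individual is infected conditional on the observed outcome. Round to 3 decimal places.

Let H be the event that the individual is infected. P(H) = 0.13, so P(¬H) = 0.87. With E the 'negative' result, P(E|H) = 0.22 and P(E|¬H) = 0.92.
P(E) = 0.22·0.13 + 0.92·0.87 = 0.028600 + 0.80040 = 0.82900.
By Bayes' theorem, P(H|E) = 0.028600 / 0.82900 = 0.034.

P(H | E) ≈ 0.034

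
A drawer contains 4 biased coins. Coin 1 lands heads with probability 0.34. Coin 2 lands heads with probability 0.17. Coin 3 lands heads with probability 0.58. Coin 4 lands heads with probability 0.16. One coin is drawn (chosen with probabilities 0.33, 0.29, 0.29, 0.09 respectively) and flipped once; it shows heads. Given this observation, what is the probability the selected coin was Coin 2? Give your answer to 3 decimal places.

P(heads|C1) = 0.34; P(heads|C2) = 0.17; P(heads|C3) = 0.58; P(heads|C4) = 0.16.
Prior × likelihood for each source: 0.33·0.34=0.1122, 0.29·0.17=0.04930, 0.29·0.58=0.1682, 0.09·0.16=0.01440. Summing gives P(heads) = 0.34410.
P(Coin 2 | heads) = 0.04930 / 0.34410 = 0.143.

Posterior probability ≈ 0.143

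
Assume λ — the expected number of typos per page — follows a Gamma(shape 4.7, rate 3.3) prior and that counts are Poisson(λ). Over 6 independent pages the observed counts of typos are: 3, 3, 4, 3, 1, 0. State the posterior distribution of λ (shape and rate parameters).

Total count ∑xᵢ = 14 over n = 6 pages.
Gamma is conjugate to the Poisson likelihood: posterior is Gamma(shape = 4.7+14 = 18.7, rate = 3.3+6 = 9.3).

Posterior: Gamma(shape=18.7, rate=9.3)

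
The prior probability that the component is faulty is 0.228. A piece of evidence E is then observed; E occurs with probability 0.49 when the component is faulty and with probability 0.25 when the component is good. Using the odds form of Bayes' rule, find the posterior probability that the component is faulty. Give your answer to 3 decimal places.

Posterior probability ≈ 0.367

Prior odds = 0.228/(1−0.228) = 0.29534.
Likelihood ratio for E = 0.49/0.25 = 1.9600.
Posterior odds = prior odds × LR = 0.57886.
Posterior probability = odds/(1+odds) = 0.57886/1.5789 = 0.367.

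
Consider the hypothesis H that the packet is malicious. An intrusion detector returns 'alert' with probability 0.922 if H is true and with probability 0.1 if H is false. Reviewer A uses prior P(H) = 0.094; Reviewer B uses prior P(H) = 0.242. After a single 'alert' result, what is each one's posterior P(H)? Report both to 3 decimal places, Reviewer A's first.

Reviewer A: 0.489; Reviewer B: 0.746

P('+'|H) = 0.922, P('+'|¬H) = 0.1.
Reviewer A: numerator 0.922·0.094 = 0.086668; evidence = 0.086668+0.1·0.906 = 0.17727; posterior = 0.489.
Reviewer B: numerator 0.922·0.242 = 0.22312; evidence = 0.22312+0.1·0.758 = 0.29892; posterior = 0.746.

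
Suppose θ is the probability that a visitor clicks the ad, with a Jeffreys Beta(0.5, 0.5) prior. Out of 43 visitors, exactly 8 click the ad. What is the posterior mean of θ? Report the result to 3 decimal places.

Posterior mean ≈ 0.193

The binomial likelihood is conjugate to the Beta prior: with 8 successes and 35 failures, the posterior is Beta(0.5+8, 0.5+35) = Beta(8.5, 35.5).
Posterior mean = α/(α+β) = 8.5/44 = 0.193.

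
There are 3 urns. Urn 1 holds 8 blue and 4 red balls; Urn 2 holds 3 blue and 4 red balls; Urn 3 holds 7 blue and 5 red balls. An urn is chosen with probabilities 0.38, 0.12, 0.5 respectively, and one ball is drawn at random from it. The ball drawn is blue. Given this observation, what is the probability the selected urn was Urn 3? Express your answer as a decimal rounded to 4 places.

Posterior probability ≈ 0.4890

Tabulate prior·likelihood by source: [1] prior 0.38, lik 0.6667, product 0.2533; [2] prior 0.12, lik 0.4286, product 0.05143; [3] prior 0.5, lik 0.5833, product 0.2917.
Normalizing constant = 0.59643; the posterior for Urn 3 is its product over the sum, 0.2917/0.59643 = 0.4890.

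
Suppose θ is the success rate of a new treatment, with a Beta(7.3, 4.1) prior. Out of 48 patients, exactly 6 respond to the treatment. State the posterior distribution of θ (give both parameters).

Posterior: Beta(13.3, 46.1)

The binomial likelihood is conjugate to the Beta prior: with 6 successes and 42 failures, the posterior is Beta(7.3+6, 4.1+42) = Beta(13.3, 46.1).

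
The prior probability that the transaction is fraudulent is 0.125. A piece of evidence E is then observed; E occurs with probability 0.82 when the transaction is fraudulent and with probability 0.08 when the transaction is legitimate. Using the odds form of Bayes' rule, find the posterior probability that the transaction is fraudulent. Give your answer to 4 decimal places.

Posterior probability ≈ 0.5942

Prior odds = 0.125/(1−0.125) = 0.14286. In log-odds, ln(0.14286) = -1.9459.
Add log likelihood ratio: ln(10.250) = 2.3273.
Posterior log-odds = 0.38137, so posterior odds = exp(0.38137) = 1.4643. Converting, P(H|E) = 1.4643/2.4643 = 0.5942.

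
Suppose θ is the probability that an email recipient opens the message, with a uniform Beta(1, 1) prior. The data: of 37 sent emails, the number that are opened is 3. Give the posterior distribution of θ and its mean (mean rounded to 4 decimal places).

Observing 3 successes and 34 failures updates Beta(1, 1) by adding the success and failure counts to the two shape parameters: α = 1+3 = 4, β = 1+34 = 35.
Posterior mean = α/(α+β) = 4/39 = 0.1026.

Posterior: Beta(4, 35); mean ≈ 0.1026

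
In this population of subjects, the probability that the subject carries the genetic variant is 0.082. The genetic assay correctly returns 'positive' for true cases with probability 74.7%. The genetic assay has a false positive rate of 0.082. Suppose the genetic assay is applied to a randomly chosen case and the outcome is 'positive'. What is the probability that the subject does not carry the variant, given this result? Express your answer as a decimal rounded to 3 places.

P(¬H | E) ≈ 0.551

Write H for 'the subject carries the genetic variant'. Prior odds H:¬H = 0.082/0.918 = 0.089325. For the 'positive' outcome, the likelihood ratio is 0.747/0.082 = 9.1098.
Posterior odds = 0.089325 × 9.1098 = 0.81373, so P(H|E) = 0.81373/(1+0.81373) = 0.449. Then P(¬H|E) = 1 − 0.449 = 0.551.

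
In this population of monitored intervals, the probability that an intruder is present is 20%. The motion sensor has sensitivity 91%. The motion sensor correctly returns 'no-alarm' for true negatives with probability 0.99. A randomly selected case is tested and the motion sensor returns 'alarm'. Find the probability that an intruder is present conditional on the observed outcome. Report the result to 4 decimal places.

P(H | E) ≈ 0.9579

Let H be the event that an intruder is present. P(H) = 0.2, so P(¬H) = 0.8. With E the 'alarm' result, P(E|H) = 0.91 and P(E|¬H) = 0.01.
P(E) = 0.91·0.2 + 0.01·0.8 = 0.18200 + 0.0080000 = 0.19000.
By Bayes' theorem, P(H|E) = 0.18200 / 0.19000 = 0.9579.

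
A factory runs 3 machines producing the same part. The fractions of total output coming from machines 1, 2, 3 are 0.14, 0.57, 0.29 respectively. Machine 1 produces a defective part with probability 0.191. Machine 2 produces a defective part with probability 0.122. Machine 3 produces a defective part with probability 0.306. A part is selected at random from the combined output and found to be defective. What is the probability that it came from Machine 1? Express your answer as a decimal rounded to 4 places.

Posterior probability ≈ 0.1445

P(defective|M1) = 0.191; P(defective|M2) = 0.122; P(defective|M3) = 0.306.
Prior × likelihood for each source: 0.14·0.191=0.02674, 0.57·0.122=0.06954, 0.29·0.306=0.08874. Summing gives P(defective) = 0.18502.
P(Machine 1 | defective) = 0.02674 / 0.18502 = 0.1445.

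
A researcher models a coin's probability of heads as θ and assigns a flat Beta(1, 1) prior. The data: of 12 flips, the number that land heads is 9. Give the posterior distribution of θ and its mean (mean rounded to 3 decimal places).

Observing 9 successes and 3 failures updates Beta(1, 1) by adding the success and failure counts to the two shape parameters: α = 1+9 = 10, β = 1+3 = 4.
Posterior mean = α/(α+β) = 10/14 = 0.714.

Posterior: Beta(10, 4); mean ≈ 0.714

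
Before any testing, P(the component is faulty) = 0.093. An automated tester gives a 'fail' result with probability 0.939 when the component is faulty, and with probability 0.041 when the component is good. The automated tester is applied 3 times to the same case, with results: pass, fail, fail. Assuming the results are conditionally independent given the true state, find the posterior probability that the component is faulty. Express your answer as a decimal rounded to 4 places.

Posterior P(H) ≈ 0.7738

With H the event that the component is faulty, the joint likelihood of the observed sequence is P(data|H) = 0.061·0.939·0.939 = 0.053785 and P(data|¬H) = 0.959·0.041·0.041 = 0.0016121.
Bayes: P(H|data) = 0.093·0.053785 / (0.093·0.053785 + 0.907·0.0016121) = 0.0050020/0.0064642 = 0.7738.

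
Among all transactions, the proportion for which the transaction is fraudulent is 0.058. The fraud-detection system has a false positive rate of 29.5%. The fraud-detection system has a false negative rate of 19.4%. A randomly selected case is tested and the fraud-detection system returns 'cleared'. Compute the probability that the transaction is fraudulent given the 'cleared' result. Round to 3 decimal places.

Write H for 'the transaction is fraudulent'. Prior odds H:¬H = 0.058/0.942 = 0.061571. For the 'cleared' outcome, the likelihood ratio is 0.194/0.705 = 0.27518.
Posterior odds = 0.061571 × 0.27518 = 0.016943, so P(H|E) = 0.016943/(1+0.016943) = 0.017.

P(H | E) ≈ 0.017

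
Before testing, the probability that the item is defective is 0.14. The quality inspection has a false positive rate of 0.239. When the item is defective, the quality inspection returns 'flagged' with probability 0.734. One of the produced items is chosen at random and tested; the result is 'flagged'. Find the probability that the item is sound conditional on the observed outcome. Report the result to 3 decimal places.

Write H for 'the item is defective'. Prior odds H:¬H = 0.14/0.86 = 0.16279. For the 'flagged' outcome, the likelihood ratio is 0.734/0.239 = 3.0711.
Posterior odds = 0.16279 × 3.0711 = 0.49995, so P(H|E) = 0.49995/(1+0.49995) = 0.333. Then P(¬H|E) = 1 − 0.333 = 0.667.

P(¬H | E) ≈ 0.667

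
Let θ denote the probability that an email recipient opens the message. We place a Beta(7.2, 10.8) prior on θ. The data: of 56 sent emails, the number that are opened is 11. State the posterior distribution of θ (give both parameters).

The binomial likelihood is conjugate to the Beta prior: with 11 successes and 45 failures, the posterior is Beta(7.2+11, 10.8+45) = Beta(18.2, 55.8).

Posterior: Beta(18.2, 55.8)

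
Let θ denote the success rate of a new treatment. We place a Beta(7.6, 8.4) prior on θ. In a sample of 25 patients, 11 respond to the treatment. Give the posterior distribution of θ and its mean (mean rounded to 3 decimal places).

Posterior: Beta(18.6, 22.4); mean ≈ 0.454

Observing 11 successes and 14 failures updates Beta(7.6, 8.4) by adding the success and failure counts to the two shape parameters: α = 7.6+11 = 18.6, β = 8.4+14 = 22.4.
Posterior mean = α/(α+β) = 18.6/41 = 0.454.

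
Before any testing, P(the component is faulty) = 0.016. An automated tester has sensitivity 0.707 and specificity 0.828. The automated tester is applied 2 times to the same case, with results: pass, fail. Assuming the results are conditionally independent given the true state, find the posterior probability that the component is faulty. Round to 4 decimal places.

Posterior P(H) ≈ 0.0231

Let H be the event that the component is faulty; start with P(H) = 0.016. P('fail'|H) = 0.707, P('fail'|¬H) = 0.172.
Update on result 1 ('pass'): P(H) ← 0.293·0.0160 / (0.293·0.0160 + 0.828·0.9840) = 0.0046880/0.81944 = 0.0057.
Update on result 2 ('fail'): P(H) ← 0.707·0.0057 / (0.707·0.0057 + 0.172·0.9943) = 0.0040447/0.17506 = 0.0231.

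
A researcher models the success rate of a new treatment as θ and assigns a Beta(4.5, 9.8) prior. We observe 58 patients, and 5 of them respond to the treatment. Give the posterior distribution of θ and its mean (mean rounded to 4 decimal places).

Posterior: Beta(9.5, 62.8); mean ≈ 0.1314

Observing 5 successes and 53 failures updates Beta(4.5, 9.8) by adding the success and failure counts to the two shape parameters: α = 4.5+5 = 9.5, β = 9.8+53 = 62.8.
E[θ | data] = 9.5/(9.5+62.8) = 0.1314.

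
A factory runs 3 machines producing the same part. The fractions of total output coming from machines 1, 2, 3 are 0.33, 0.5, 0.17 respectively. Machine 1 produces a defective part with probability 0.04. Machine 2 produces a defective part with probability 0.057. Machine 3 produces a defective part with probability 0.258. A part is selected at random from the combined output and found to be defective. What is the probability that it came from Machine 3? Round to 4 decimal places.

Posterior probability ≈ 0.5126

Tabulate prior·likelihood by source: [1] prior 0.33, lik 0.04, product 0.01320; [2] prior 0.5, lik 0.057, product 0.02850; [3] prior 0.17, lik 0.258, product 0.04386.
Normalizing constant = 0.085560; the posterior for Machine 3 is its product over the sum, 0.04386/0.085560 = 0.5126.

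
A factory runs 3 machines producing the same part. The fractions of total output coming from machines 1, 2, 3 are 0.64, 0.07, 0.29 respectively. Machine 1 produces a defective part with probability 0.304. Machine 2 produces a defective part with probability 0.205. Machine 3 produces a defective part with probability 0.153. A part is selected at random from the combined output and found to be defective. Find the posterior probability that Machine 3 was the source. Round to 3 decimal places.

P(defective|M1) = 0.304; P(defective|M2) = 0.205; P(defective|M3) = 0.153.
Prior × likelihood for each source: 0.64·0.304=0.1946, 0.07·0.205=0.01435, 0.29·0.153=0.04437. Summing gives P(defective) = 0.25328.
P(Machine 3 | defective) = 0.04437 / 0.25328 = 0.175.

Posterior probability ≈ 0.175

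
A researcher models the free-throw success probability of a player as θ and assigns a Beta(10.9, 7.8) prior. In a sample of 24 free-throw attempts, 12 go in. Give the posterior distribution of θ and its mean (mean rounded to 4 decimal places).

Observing 12 successes and 12 failures updates Beta(10.9, 7.8) by adding the success and failure counts to the two shape parameters: α = 10.9+12 = 22.9, β = 7.8+12 = 19.8.
Posterior mean = α/(α+β) = 22.9/42.7 = 0.5363.

Posterior: Beta(22.9, 19.8); mean ≈ 0.5363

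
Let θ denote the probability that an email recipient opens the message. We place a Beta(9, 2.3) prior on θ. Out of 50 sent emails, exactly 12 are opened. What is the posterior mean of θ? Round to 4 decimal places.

Observing 12 successes and 38 failures updates Beta(9, 2.3) by adding the success and failure counts to the two shape parameters: α = 9+12 = 21, β = 2.3+38 = 40.3.
Posterior mean = α/(α+β) = 21/61.3 = 0.3426.

Posterior mean ≈ 0.3426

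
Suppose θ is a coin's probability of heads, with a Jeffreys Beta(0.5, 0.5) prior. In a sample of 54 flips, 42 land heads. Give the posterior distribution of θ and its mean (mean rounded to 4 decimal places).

Posterior: Beta(42.5, 12.5); mean ≈ 0.7727

The binomial likelihood is conjugate to the Beta prior: with 42 successes and 12 failures, the posterior is Beta(0.5+42, 0.5+12) = Beta(42.5, 12.5).
Posterior mean = α/(α+β) = 42.5/55 = 0.7727.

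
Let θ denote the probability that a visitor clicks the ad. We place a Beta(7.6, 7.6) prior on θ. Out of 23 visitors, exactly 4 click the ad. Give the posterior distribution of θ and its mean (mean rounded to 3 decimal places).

Posterior: Beta(11.6, 26.6); mean ≈ 0.304

Observing 4 successes and 19 failures updates Beta(7.6, 7.6) by adding the success and failure counts to the two shape parameters: α = 7.6+4 = 11.6, β = 7.6+19 = 26.6.
E[θ | data] = 11.6/(11.6+26.6) = 0.304.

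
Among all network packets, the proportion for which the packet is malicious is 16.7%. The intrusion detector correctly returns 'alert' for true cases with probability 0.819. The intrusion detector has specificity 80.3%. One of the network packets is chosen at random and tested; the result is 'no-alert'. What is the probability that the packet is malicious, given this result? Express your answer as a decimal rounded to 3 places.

Let H be the event that the packet is malicious. P(H) = 0.167, so P(¬H) = 0.833. With E the 'no-alert' result, P(E|H) = 0.181 and P(E|¬H) = 0.803.
P(E) = 0.181·0.167 + 0.803·0.833 = 0.030227 + 0.66890 = 0.69913.
By Bayes' theorem, P(H|E) = 0.030227 / 0.69913 = 0.043.

P(H | E) ≈ 0.043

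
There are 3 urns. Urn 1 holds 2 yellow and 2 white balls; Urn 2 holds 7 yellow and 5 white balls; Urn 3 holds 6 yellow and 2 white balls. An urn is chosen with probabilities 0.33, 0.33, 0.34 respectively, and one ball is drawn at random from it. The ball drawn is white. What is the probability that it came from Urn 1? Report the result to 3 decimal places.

Tabulate prior·likelihood by source: [1] prior 0.33, lik 0.5, product 0.1650; [2] prior 0.33, lik 0.4167, product 0.1375; [3] prior 0.34, lik 0.25, product 0.08500.
Normalizing constant = 0.38750; the posterior for Urn 1 is its product over the sum, 0.1650/0.38750 = 0.426.

Posterior probability ≈ 0.426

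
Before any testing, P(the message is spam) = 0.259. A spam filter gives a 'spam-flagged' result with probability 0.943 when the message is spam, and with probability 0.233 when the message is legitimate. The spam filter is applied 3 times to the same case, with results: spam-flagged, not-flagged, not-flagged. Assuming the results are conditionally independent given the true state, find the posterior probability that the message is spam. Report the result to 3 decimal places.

Posterior P(H) ≈ 0.008

Let H be the event that the message is spam; start with P(H) = 0.259. P('spam-flagged'|H) = 0.943, P('spam-flagged'|¬H) = 0.233.
Update on result 1 ('spam-flagged'): P(H) ← 0.943·0.2590 / (0.943·0.2590 + 0.233·0.7410) = 0.24424/0.41689 = 0.5859.
Update on result 2 ('not-flagged'): P(H) ← 0.057·0.5859 / (0.057·0.5859 + 0.767·0.4141) = 0.033394/0.35104 = 0.0951.
Update on result 3 ('not-flagged'): P(H) ← 0.057·0.0951 / (0.057·0.0951 + 0.767·0.9049) = 0.0054222/0.69946 = 0.0078.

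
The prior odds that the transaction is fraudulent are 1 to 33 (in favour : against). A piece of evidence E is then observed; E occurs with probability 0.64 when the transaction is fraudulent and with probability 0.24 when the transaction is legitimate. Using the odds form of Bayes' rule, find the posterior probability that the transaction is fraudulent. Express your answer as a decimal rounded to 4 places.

Prior odds = 1/33 = 0.030303.
Likelihood ratio for E = 0.64/0.24 = 2.6667.
Posterior odds = prior odds × LR = 0.080808.
Posterior probability = odds/(1+odds) = 0.080808/1.0808 = 0.0748.

Posterior probability ≈ 0.0748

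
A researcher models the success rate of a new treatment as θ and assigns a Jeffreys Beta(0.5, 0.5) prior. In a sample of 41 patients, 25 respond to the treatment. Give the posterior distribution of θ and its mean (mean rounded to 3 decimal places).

Posterior: Beta(25.5, 16.5); mean ≈ 0.607

Observing 25 successes and 16 failures updates Beta(0.5, 0.5) by adding the success and failure counts to the two shape parameters: α = 0.5+25 = 25.5, β = 0.5+16 = 16.5.
E[θ | data] = 25.5/(25.5+16.5) = 0.607.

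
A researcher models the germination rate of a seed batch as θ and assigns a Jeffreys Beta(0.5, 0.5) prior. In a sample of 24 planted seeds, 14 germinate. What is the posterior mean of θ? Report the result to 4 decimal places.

Posterior mean ≈ 0.5800

Observing 14 successes and 10 failures updates Beta(0.5, 0.5) by adding the success and failure counts to the two shape parameters: α = 0.5+14 = 14.5, β = 0.5+10 = 10.5.
E[θ | data] = 14.5/(14.5+10.5) = 0.5800.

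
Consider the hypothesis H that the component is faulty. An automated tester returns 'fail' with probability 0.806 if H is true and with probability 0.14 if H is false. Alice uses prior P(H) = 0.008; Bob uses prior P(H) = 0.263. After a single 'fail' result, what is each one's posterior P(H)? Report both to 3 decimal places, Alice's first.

Alice: 0.044; Bob: 0.673

P('+'|H) = 0.806, P('+'|¬H) = 0.14.
Alice: numerator 0.806·0.008 = 0.0064480; evidence = 0.0064480+0.14·0.992 = 0.14533; posterior = 0.044.
Bob: numerator 0.806·0.263 = 0.21198; evidence = 0.21198+0.14·0.737 = 0.31516; posterior = 0.673.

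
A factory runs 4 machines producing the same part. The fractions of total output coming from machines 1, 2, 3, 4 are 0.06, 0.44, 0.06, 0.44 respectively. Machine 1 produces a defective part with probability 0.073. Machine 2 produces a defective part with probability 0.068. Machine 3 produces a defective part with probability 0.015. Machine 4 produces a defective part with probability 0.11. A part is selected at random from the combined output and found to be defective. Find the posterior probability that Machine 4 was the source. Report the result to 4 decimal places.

P(defective|M1) = 0.073; P(defective|M2) = 0.068; P(defective|M3) = 0.015; P(defective|M4) = 0.11.
Prior × likelihood for each source: 0.06·0.073=0.004380, 0.44·0.068=0.02992, 0.06·0.015=0.0009000, 0.44·0.11=0.04840. Summing gives P(defective) = 0.083600.
P(Machine 4 | defective) = 0.04840 / 0.083600 = 0.5789.

Posterior probability ≈ 0.5789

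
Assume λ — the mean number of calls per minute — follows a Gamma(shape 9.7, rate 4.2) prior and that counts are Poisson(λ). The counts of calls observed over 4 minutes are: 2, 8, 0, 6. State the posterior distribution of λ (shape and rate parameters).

Total count ∑xᵢ = 16 over n = 4 minutes.
Gamma is conjugate to the Poisson likelihood: posterior is Gamma(shape = 9.7+16 = 25.7, rate = 4.2+4 = 8.2).

Posterior: Gamma(shape=25.7, rate=8.2)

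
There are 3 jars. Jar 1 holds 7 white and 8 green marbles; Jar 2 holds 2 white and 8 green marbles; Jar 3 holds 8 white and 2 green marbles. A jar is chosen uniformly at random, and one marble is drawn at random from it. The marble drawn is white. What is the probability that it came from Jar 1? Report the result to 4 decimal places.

Posterior probability ≈ 0.3182

P(white|Jar 1) = 0.4667; P(white|Jar 2) = 0.2; P(white|Jar 3) = 0.8.
Prior × likelihood for each source: 0.333333·0.4667=0.1556, 0.333333·0.2=0.06667, 0.333333·0.8=0.2667. Summing gives P(white) = 0.48889.
P(Jar 1 | white) = 0.1556 / 0.48889 = 0.3182.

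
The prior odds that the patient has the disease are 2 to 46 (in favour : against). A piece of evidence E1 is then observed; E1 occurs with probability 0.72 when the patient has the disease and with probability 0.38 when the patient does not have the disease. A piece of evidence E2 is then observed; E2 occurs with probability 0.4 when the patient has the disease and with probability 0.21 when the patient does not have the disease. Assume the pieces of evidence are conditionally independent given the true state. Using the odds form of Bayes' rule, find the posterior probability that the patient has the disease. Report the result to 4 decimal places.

Posterior probability ≈ 0.1356

Prior odds = 2/46 = 0.043478. In log-odds, ln(0.043478) = -3.1355.
Add log likelihood ratios: ln(1.8947) + ln(1.9048) = 1.2834.
Posterior log-odds = -1.8521, so posterior odds = exp(-1.8521) = 0.15691. Converting, P(H|E) = 0.15691/1.1569 = 0.1356.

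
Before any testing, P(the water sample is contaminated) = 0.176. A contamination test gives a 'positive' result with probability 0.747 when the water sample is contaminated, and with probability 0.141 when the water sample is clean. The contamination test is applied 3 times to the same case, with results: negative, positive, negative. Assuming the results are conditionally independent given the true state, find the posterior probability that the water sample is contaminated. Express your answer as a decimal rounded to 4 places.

With H the event that the water sample is contaminated, the joint likelihood of the observed sequence is P(data|H) = 0.253·0.747·0.253 = 0.047815 and P(data|¬H) = 0.859·0.141·0.859 = 0.10404.
Bayes: P(H|data) = 0.176·0.047815 / (0.176·0.047815 + 0.824·0.10404) = 0.0084154/0.094145 = 0.0894.

Posterior P(H) ≈ 0.0894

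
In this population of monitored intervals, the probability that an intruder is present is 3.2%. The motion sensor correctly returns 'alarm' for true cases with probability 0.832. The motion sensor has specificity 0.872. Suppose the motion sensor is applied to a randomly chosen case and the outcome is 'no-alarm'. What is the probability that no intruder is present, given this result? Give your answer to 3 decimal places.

P(¬H | E) ≈ 0.994

Let H be the event that an intruder is present. P(H) = 0.032, so P(¬H) = 0.968. With E the 'no-alarm' result, P(E|H) = 0.168 and P(E|¬H) = 0.872.
P(E) = 0.168·0.032 + 0.872·0.968 = 0.0053760 + 0.84410 = 0.84947.
By Bayes' theorem, P(H|E) = 0.0053760 / 0.84947 = 0.006. Hence P(¬H|E) = 1 − 0.006 = 0.994.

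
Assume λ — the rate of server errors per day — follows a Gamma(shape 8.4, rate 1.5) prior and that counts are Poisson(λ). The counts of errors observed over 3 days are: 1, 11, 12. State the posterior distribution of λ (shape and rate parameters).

Posterior: Gamma(shape=32.4, rate=4.5)

The Poisson likelihood adds the total count to the shape and the number of exposure periods to the rate. Here ∑xᵢ = 24 and n = 3, so shape 8.4→32.4 and rate 1.5→4.5.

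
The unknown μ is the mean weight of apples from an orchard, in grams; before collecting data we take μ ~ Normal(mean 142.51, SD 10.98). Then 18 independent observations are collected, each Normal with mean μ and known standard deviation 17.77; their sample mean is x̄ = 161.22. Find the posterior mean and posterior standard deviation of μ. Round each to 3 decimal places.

Prior precision 1/τ₀² = 1/10.98² = 0.00829460; data precision n/σ² = 18/17.77² = 0.0570030.
Posterior precision = 0.00829460 + 0.0570030 = 0.0652976, giving posterior SD = 1/√0.0652976 = 3.913.
Posterior mean = (0.00829460·142.51 + 0.0570030·161.22) / 0.0652976 = 158.843.

Posterior mean ≈ 158.843; posterior SD ≈ 3.913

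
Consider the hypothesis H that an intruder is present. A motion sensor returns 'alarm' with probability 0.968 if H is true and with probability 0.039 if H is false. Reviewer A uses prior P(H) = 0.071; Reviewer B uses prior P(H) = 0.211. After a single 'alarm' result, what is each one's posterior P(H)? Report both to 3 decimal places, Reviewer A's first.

Reviewer A: 0.655; Reviewer B: 0.869

P('+'|H) = 0.968, P('+'|¬H) = 0.039.
Reviewer A: numerator 0.968·0.071 = 0.068728; evidence = 0.068728+0.039·0.929 = 0.10496; posterior = 0.655.
Reviewer B: numerator 0.968·0.211 = 0.20425; evidence = 0.20425+0.039·0.789 = 0.23502; posterior = 0.869.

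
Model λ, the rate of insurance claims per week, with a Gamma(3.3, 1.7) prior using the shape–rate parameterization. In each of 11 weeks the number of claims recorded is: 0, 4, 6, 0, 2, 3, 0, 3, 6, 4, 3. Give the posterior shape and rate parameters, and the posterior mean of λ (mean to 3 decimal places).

Posterior: Gamma(shape=34.3, rate=12.7); mean ≈ 2.701

Total count ∑xᵢ = 31 over n = 11 weeks.
Gamma is conjugate to the Poisson likelihood: posterior is Gamma(shape = 3.3+31 = 34.3, rate = 1.7+11 = 12.7).
E[λ | data] = 34.3/12.7 = 2.701.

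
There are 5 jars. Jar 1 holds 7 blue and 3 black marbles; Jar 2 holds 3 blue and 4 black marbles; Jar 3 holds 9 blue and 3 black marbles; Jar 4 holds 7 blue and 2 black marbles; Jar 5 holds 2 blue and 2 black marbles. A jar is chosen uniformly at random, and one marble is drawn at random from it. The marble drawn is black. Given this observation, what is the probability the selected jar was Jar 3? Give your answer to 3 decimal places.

Posterior probability ≈ 0.136

Tabulate prior·likelihood by source: [1] prior 0.2, lik 0.3, product 0.06000; [2] prior 0.2, lik 0.5714, product 0.1143; [3] prior 0.2, lik 0.25, product 0.05000; [4] prior 0.2, lik 0.2222, product 0.04444; [5] prior 0.2, lik 0.5, product 0.1000.
Normalizing constant = 0.36873; the posterior for Jar 3 is its product over the sum, 0.05000/0.36873 = 0.136.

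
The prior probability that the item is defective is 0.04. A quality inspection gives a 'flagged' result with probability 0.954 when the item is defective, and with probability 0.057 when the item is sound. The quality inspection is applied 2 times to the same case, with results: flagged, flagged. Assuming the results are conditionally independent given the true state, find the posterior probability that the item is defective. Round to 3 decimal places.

Let H be the event that the item is defective; start with P(H) = 0.04. P('flagged'|H) = 0.954, P('flagged'|¬H) = 0.057.
Update on result 1 ('flagged'): P(H) ← 0.954·0.0400 / (0.954·0.0400 + 0.057·0.9600) = 0.038160/0.092880 = 0.4109.
Update on result 2 ('flagged'): P(H) ← 0.954·0.4109 / (0.954·0.4109 + 0.057·0.5891) = 0.39195/0.42553 = 0.9211.

Posterior P(H) ≈ 0.921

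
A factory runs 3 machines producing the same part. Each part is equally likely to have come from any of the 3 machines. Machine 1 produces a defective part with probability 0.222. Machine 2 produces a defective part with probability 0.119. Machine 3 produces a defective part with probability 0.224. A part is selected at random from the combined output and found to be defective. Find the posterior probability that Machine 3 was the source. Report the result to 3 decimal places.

Posterior probability ≈ 0.396

P(defective|M1) = 0.222; P(defective|M2) = 0.119; P(defective|M3) = 0.224.
Prior × likelihood for each source: 0.333333·0.222=0.07400, 0.333333·0.119=0.03967, 0.333333·0.224=0.07467. Summing gives P(defective) = 0.18833.
P(Machine 3 | defective) = 0.07467 / 0.18833 = 0.396.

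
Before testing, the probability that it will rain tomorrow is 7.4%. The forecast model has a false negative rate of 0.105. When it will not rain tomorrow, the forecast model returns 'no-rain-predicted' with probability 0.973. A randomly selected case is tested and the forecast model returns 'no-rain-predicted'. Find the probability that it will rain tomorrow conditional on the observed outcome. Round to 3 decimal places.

P(H | E) ≈ 0.009

Let H be the event that it will rain tomorrow. P(H) = 0.074, so P(¬H) = 0.926. With E the 'no-rain-predicted' result, P(E|H) = 0.105 and P(E|¬H) = 0.973.
P(E) = 0.105·0.074 + 0.973·0.926 = 0.0077700 + 0.90100 = 0.90877.
By Bayes' theorem, P(H|E) = 0.0077700 / 0.90877 = 0.009.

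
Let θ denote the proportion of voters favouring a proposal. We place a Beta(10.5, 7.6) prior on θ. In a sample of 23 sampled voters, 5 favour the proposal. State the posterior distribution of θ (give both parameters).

The binomial likelihood is conjugate to the Beta prior: with 5 successes and 18 failures, the posterior is Beta(10.5+5, 7.6+18) = Beta(15.5, 25.6).

Posterior: Beta(15.5, 25.6)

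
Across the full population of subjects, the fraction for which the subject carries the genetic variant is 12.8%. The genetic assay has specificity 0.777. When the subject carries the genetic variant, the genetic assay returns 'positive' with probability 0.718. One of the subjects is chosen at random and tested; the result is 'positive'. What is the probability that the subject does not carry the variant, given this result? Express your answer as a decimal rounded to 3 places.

Write H for 'the subject carries the genetic variant'. Prior odds H:¬H = 0.128/0.872 = 0.14679. For the 'positive' outcome, the likelihood ratio is 0.718/0.223 = 3.2197.
Posterior odds = 0.14679 × 3.2197 = 0.47262, so P(H|E) = 0.47262/(1+0.47262) = 0.321. Then P(¬H|E) = 1 − 0.321 = 0.679.

P(¬H | E) ≈ 0.679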